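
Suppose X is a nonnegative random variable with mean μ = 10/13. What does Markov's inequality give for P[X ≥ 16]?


μ = E[X] = 10/13, a = 16.
Markov: P[X ≥ 16] ≤ μ/a = (10/13)/16 = 5/104.
Numerically: ≈ 0.0481.
(Since a = 16 > μ = 0.7692, the bound 5/104 is < 1 and informative.)

P[X ≥ 16] ≤ 5/104 ≈ 0.0481.


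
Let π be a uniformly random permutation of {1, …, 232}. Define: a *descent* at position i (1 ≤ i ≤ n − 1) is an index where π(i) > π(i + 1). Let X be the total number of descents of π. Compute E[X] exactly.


Write X = Σ X_I over i = 1, …, 231, with X_I the indicator of one descent.
There are 231 indicators.
For each fixed i, the pair (π(i), π(i+1)) is a uniformly random ordered pair of distinct values from {1, …, 232}; by symmetry P[π(i) > π(i+1)] = 1/2.
By linearity: E[X] = 231 · (1/2) = (232 − 1) · (1/2) = 231/2 ≈ 115.500.

E[X] = 231/2 = 115.500.


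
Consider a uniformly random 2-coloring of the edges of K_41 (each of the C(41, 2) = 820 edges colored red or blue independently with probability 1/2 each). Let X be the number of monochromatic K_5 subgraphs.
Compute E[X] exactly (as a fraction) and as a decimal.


Let X = Σ_S X_S over the C(41, 5) = 749398 subsets S of size 5, where X_S = 1 if the K_5 on S is monochromatic.
For a fixed S, the K_5 on S has C(5, 2) = 10 edges. P[all 10 edges red] = (1/2)^10, and likewise for blue, so P[monochromatic] = 2·(1/2)^10 = 2^{1 − 10} = 1/512.
Summing: E[X] = C(41, 5) · 2^{1 − 10} = 749398 · 1/512 = 374699/256.
Numerically: E[X] ≈ 1463.66797.

E[X] = C(41,5)·2^(1−C(5,2)) = 374699/256 ≈ 1463.66797.


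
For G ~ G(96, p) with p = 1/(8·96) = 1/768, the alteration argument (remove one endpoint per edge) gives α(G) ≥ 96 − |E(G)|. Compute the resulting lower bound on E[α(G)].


E[|E(G)|] = C(96, 2)·p = 4560 · (1/768) = 95/16.
E[α(G)] ≥ n − E[|E(G)|] = 96 − 95/16 = 1441/16.
Numerically: ≈ 90.06250.
(This is only a lower bound; the true E[α(G)] may be larger.)

E[α(G)] ≥ 1441/16 ≈ 90.06250.


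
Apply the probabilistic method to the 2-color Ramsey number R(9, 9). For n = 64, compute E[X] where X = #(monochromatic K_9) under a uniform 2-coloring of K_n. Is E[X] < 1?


E[X] = C(64, 9) · 2^{1 − 36} = 27540584512 · 2^{−35} = 27540584512/34359738368.
As a reduced fraction: E[X] = 430321633/536870912 ≈ 0.8015365.
Is E[X] < 1? YES.
Since E[X] < 1, there exists a 2-coloring of K_{64} with no monochromatic K_9; hence R(9, 9) > 64.

E[X] = 430321633/536870912 ≈ 0.8015365; E[X] < 1, so R(9, 9) > 64.


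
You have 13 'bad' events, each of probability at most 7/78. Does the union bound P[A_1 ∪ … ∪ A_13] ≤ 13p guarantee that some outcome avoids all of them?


Union bound: P[∪_{i=1}^{13} A_i] ≤ Σ_i P[A_i] ≤ 13·p = 13·(7/78) = 7/6.
Numerically: 7/6 ≈ 1.1666667.
Is 7/6 < 1? NO.
Since the bound 7/6 is ≥ 1, the union bound is uninformative here; it does NOT by itself certify existence.

13·p = 7/6 ≈ 1.1666667; existence NOT certified by the union bound.


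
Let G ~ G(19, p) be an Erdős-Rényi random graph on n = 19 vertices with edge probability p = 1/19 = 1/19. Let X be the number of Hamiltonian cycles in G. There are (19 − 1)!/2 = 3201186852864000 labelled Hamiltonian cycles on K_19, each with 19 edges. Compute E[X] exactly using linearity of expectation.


K_19 has (19 − 1)!/2 = 3201186852864000 labelled Hamiltonian cycles.
For each such Hamiltonian cycle H, let X_H = 1 if all 19 edges of H are present in G. Then P[X_H = 1] = p^{19} = (1/19)^{19} = 1/1978419655660313589123979.
By linearity: E[X] = Σ_H E[X_H] = 3201186852864000 · p^{19} = 3201186852864000 · 1/1978419655660313589123979 = 3201186852864000/1978419655660313589123979.
Numerically: E[X] ≈ 1.62e-09.

E[X] = 3201186852864000 · (1/19)^{19} = 3201186852864000/1978419655660313589123979 ≈ 1.62e-09.


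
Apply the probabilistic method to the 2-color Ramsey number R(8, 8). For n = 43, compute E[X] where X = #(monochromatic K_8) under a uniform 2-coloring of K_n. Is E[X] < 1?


E[X] = C(43, 8) · 2^{1 − 28} = 145008513 · 2^{−27} = 145008513/134217728.
As a reduced fraction: E[X] = 145008513/134217728 ≈ 1.080398.
Is E[X] < 1? NO.
Since E[X] ≥ 1, the first-moment bound is inconclusive at n = 43; it does NOT by itself certify R(8, 8) > 43.

E[X] = 145008513/134217728 ≈ 1.080398; E[X] ≥ 1; first-moment method inconclusive here.


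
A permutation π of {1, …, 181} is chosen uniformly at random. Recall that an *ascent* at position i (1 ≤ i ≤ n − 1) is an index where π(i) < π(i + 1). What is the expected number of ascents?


Write X = Σ X_I over i = 1, …, 180, with X_I the indicator of one ascent.
There are 180 indicators.
For each fixed i, the pair (π(i), π(i+1)) is a uniformly random ordered pair of distinct values from {1, …, 181}; by symmetry P[π(i) < π(i+1)] = 1/2.
By linearity: E[X] = 180 · (1/2) = (181 − 1) · (1/2) = 90 ≈ 90.00000.

E[X] = 90 = 90.00000.


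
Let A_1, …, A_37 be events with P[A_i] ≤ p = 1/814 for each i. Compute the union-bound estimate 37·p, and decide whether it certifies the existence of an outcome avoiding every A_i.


Union bound: P[∪_{i=1}^{37} A_i] ≤ Σ_i P[A_i] ≤ 37·p = 37·(1/814) = 1/22.
Numerically: 1/22 ≈ 0.04545.
Is 1/22 < 1? YES.
Since P[∪ A_i] ≤ 1/22 < 1, the complement has P[∩ A_i^c] ≥ 1 − 1/22 = 21/22 > 0, so some outcome avoids every A_i.

37·p = 1/22 ≈ 0.04545; existence CERTIFIED by the union bound.


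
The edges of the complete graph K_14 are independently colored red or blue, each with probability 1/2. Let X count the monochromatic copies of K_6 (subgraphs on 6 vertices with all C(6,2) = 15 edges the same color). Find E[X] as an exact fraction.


Let X = Σ_S X_S over the C(14, 6) = 3003 subsets S of size 6, where X_S = 1 if the K_6 on S is monochromatic.
For a fixed S, the K_6 on S has C(6, 2) = 15 edges. P[all 15 edges red] = (1/2)^15, and likewise for blue, so P[monochromatic] = 2·(1/2)^15 = 2^{1 − 15} = 1/16384.
By linearity: E[X] = C(14, 6) · 2^{1 − 15} = 3003 · 1/16384 = 3003/16384.
Numerically: E[X] ≈ 0.18329.

E[X] = C(14,6)·2^(1−C(6,2)) = 3003/16384 ≈ 0.18329.


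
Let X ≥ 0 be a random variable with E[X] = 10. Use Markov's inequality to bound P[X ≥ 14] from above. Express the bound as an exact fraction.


μ = E[X] = 10, a = 14.
Markov: P[X ≥ 14] ≤ μ/a = (10)/14 = 5/7.
Numerically: ≈ 0.7143.
(Since a = 14 > μ = 10.0000, the bound 5/7 is < 1 and informative.)

P[X ≥ 14] ≤ 5/7 ≈ 0.7143.


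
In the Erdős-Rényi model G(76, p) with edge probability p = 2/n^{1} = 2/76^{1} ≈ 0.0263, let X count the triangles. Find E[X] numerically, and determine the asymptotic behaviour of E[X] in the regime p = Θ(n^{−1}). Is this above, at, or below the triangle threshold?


Number of potential triangles: C(76, 3) = 70300.
Each occurs with probability p³ ≈ (0.0263)³ ≈ 1.82242e-05.
By linearity: E[X] = C(76, 3)·p³ ≈ 70300 · 1.82242e-05 ≈ 1.281.
Here α = 1, so p = 2/n is exactly at the triangle threshold p ~ 1/n. Asymptotically E[X] → c³/6 = 2³/6 = 4/3 ≈ 1.333, a bounded constant. In this regime the triangle count is asymptotically Poisson(c³/6).

E[X] ≈ 1.281; in regime p = Θ(1/n^{1}) E[X] stays bounded (at the triangle threshold p ~ 1/n).


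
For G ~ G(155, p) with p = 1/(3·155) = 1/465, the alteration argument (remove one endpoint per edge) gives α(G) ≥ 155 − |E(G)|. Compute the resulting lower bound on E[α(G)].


E[|E(G)|] = C(155, 2)·p = 11935 · (1/465) = 77/3.
E[α(G)] ≥ n − E[|E(G)|] = 155 − 77/3 = 388/3.
Numerically: ≈ 129.333333.
(This is only a lower bound; the true E[α(G)] may be larger.)

E[α(G)] ≥ 388/3 ≈ 129.333333.


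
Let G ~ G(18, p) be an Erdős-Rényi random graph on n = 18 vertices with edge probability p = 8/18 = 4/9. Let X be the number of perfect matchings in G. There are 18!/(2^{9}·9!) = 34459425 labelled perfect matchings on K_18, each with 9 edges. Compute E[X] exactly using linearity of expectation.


K_18 has 18!/(2^{9}·9!) = 34459425 labelled perfect matchings.
For each such perfect matching H, let X_H = 1 if all 9 edges of H are present in G. Then P[X_H = 1] = p^{9} = (4/9)^{9} = 262144/387420489.
Summing the indicators: E[X] = Σ_H E[X_H] = 34459425 · p^{9} = 34459425 · 262144/387420489 = 111522611200/4782969.
Numerically: E[X] ≈ 23317.

E[X] = 34459425 · (4/9)^{9} = 111522611200/4782969 ≈ 23317.


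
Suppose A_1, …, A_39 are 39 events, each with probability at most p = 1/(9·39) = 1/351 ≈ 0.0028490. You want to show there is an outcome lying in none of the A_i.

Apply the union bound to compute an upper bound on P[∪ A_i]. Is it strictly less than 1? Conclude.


Union bound: P[∪_{i=1}^{39} A_i] ≤ Σ_i P[A_i] ≤ 39·p = 39·(1/351) = 1/9.
Numerically: 1/9 ≈ 0.1111111.
Is 1/9 < 1? YES.
Since P[∪ A_i] ≤ 1/9 < 1, the complement has P[∩ A_i^c] ≥ 1 − 1/9 = 8/9 > 0, so some outcome avoids every A_i.

39·p = 1/9 ≈ 0.1111111; existence CERTIFIED by the union bound.


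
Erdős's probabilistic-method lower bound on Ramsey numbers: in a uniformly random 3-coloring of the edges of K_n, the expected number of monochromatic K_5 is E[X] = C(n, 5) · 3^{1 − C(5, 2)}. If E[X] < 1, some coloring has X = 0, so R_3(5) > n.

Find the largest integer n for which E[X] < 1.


We need C(n, 5) · 3^{1 − 10} < 1, i.e. C(n, 5) < 3^{10 − 1} = 19683.
Check values of n near the boundary:
  n = 16: C(16, 5) = 4368; 4368 < 19683? YES
  n = 17: C(17, 5) = 6188; 6188 < 19683? YES
  n = 18: C(18, 5) = 8568; 8568 < 19683? YES
  n = 19: C(19, 5) = 11628; 11628 < 19683? YES
  n = 20: C(20, 5) = 15504; 15504 < 19683? YES
  n = 21: C(21, 5) = 20349; 20349 < 19683? NO
The largest n with C(n, 5) < 19683 is n = 20 (where E[X] = 5168/6561 ≈ 0.788). Hence R_3(5) > 20, i.e. R_3(5) ≥ 21.

Largest n = 20; hence R_3(5) > 20.


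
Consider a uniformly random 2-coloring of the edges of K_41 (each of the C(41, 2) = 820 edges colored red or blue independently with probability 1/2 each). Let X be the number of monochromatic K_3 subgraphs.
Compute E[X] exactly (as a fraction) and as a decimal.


Let X = Σ_S X_S over the C(41, 3) = 10660 subsets S of size 3, where X_S = 1 if the K_3 on S is monochromatic.
For a fixed S, the K_3 on S has C(3, 2) = 3 edges. P[all 3 edges red] = (1/2)^3, and likewise for blue, so P[monochromatic] = 2·(1/2)^3 = 2^{1 − 3} = 1/4.
Summing: E[X] = C(41, 3) · 2^{1 − 3} = 10660 · 1/4 = 2665.
Numerically: E[X] ≈ 2665.000.

E[X] = C(41,3)·2^(1−C(3,2)) = 2665 ≈ 2665.000.


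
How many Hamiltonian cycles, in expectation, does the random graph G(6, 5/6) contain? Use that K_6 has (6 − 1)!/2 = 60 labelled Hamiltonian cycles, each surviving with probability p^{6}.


K_6 has (6 − 1)!/2 = 60 labelled Hamiltonian cycles.
For each such Hamiltonian cycle H, let X_H = 1 if all 6 edges of H are present in G. Then P[X_H = 1] = p^{6} = (5/6)^{6} = 15625/46656.
By linearity: E[X] = Σ_H E[X_H] = 60 · p^{6} = 60 · 15625/46656 = 78125/3888.
Numerically: E[X] ≈ 20.094.

E[X] = 60 · (5/6)^{6} = 78125/3888 ≈ 20.094.


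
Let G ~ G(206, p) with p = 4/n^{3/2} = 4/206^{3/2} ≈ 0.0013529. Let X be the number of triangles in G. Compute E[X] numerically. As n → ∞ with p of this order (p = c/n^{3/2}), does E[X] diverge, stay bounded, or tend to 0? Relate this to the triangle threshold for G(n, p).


Number of potential triangles: C(206, 3) = 1435820.
Each occurs with probability p³ ≈ (0.0013529)³ ≈ 2.4761530e-09.
By linearity: E[X] = C(206, 3)·p³ ≈ 1435820 · 2.4761530e-09 ≈ 0.00356.
Since α = 3/2 > 1, p = c/n^{3/2} = o(1/n) is below the triangle threshold p ~ 1/n. Asymptotically E[X] ~ (c³/6)·n^{3(1−α)} = (4³/6)·n^{-1.5} → 0, so by Markov's inequality G has no triangles w.h.p.

E[X] ≈ 0.00356; in regime p = Θ(1/n^{3/2}) E[X] tends to 0 (below the triangle threshold p ~ 1/n).


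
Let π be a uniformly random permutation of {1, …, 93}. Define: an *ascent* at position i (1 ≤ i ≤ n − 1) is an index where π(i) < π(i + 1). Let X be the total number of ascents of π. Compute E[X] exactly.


Write X = Σ X_I over i = 1, …, 92, with X_I the indicator of one ascent.
There are 92 indicators.
For each fixed i, the pair (π(i), π(i+1)) is a uniformly random ordered pair of distinct values from {1, …, 93}; by symmetry P[π(i) < π(i+1)] = 1/2.
By linearity: E[X] = 92 · (1/2) = (93 − 1) · (1/2) = 46 ≈ 46.000000.

E[X] = 46 = 46.000000.


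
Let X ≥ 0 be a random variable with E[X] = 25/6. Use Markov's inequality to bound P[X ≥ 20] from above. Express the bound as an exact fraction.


μ = E[X] = 25/6, a = 20.
Markov: P[X ≥ 20] ≤ μ/a = (25/6)/20 = 5/24.
Numerically: ≈ 0.208.
(Since a = 20 > μ = 4.167, the bound 5/24 is < 1 and informative.)

P[X ≥ 20] ≤ 5/24 ≈ 0.208.


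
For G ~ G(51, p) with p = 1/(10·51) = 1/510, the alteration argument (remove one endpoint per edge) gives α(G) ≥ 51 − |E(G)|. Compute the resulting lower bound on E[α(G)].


E[|E(G)|] = C(51, 2)·p = 1275 · (1/510) = 5/2.
E[α(G)] ≥ n − E[|E(G)|] = 51 − 5/2 = 97/2.
Numerically: ≈ 48.500.
(This is only a lower bound; the true E[α(G)] may be larger.)

E[α(G)] ≥ 97/2 ≈ 48.500.


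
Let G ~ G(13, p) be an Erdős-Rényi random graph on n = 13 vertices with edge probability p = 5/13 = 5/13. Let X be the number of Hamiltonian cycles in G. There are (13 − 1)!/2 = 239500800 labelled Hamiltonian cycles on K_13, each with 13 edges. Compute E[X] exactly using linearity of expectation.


K_13 has (13 − 1)!/2 = 239500800 labelled Hamiltonian cycles.
For each such Hamiltonian cycle H, let X_H = 1 if all 13 edges of H are present in G. Then P[X_H = 1] = p^{13} = (5/13)^{13} = 1220703125/302875106592253.
By linearity: E[X] = Σ_H E[X_H] = 239500800 · p^{13} = 239500800 · 1220703125/302875106592253 = 292359375000000000/302875106592253.
Numerically: E[X] ≈ 965.

E[X] = 239500800 · (5/13)^{13} = 292359375000000000/302875106592253 ≈ 965.


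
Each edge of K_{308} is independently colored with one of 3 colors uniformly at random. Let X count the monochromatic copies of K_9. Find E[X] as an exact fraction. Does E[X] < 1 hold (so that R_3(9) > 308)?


E[X] = C(308, 9) · 3^{1 − 36} = 61088326838816200 · 3^{−35} = 61088326838816200/50031545098999707.
As a reduced fraction: E[X] = 61088326838816200/50031545098999707 ≈ 1.2209962.
Is E[X] < 1? NO.
Since E[X] ≥ 1, the first-moment bound is inconclusive at n = 308; it does NOT by itself certify R_3(9) > 308.

E[X] = 61088326838816200/50031545098999707 ≈ 1.2209962; E[X] ≥ 1; first-moment method inconclusive here.


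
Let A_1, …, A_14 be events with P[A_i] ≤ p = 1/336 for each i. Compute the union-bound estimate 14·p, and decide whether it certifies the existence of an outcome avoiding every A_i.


Union bound: P[∪_{i=1}^{14} A_i] ≤ Σ_i P[A_i] ≤ 14·p = 14·(1/336) = 1/24.
Numerically: 1/24 ≈ 0.041667.
Is 1/24 < 1? YES.
Since P[∪ A_i] ≤ 1/24 < 1, the complement has P[∩ A_i^c] ≥ 1 − 1/24 = 23/24 > 0, so some outcome avoids every A_i.

14·p = 1/24 ≈ 0.041667; existence CERTIFIED by the union bound.


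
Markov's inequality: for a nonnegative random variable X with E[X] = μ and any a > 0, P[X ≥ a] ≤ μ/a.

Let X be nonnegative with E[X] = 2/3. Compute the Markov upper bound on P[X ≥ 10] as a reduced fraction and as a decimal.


μ = E[X] = 2/3, a = 10.
Markov: P[X ≥ 10] ≤ μ/a = (2/3)/10 = 1/15.
Numerically: ≈ 0.0667.
(Since a = 10 > μ = 0.6667, the bound 1/15 is < 1 and informative.)

P[X ≥ 10] ≤ 1/15 ≈ 0.0667.


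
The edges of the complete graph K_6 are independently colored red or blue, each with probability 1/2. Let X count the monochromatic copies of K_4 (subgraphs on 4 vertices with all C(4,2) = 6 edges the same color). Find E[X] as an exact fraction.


Let X = Σ_S X_S over the C(6, 4) = 15 subsets S of size 4, where X_S = 1 if the K_4 on S is monochromatic.
For a fixed S, the K_4 on S has C(4, 2) = 6 edges. P[all 6 edges red] = (1/2)^6, and likewise for blue, so P[monochromatic] = 2·(1/2)^6 = 2^{1 − 6} = 1/32.
By linearity of expectation: E[X] = C(6, 4) · 2^{1 − 6} = 15 · 1/32 = 15/32.
Numerically: E[X] ≈ 0.4688.

E[X] = C(6,4)·2^(1−C(4,2)) = 15/32 ≈ 0.4688.


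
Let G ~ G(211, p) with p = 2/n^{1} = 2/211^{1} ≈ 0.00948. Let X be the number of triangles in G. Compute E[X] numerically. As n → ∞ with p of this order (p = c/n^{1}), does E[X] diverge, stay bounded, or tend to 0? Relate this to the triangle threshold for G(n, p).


Number of potential triangles: C(211, 3) = 1543465.
Each occurs with probability p³ ≈ (0.00948)³ ≈ 8.51614e-07.
By linearity: E[X] = C(211, 3)·p³ ≈ 1543465 · 8.51614e-07 ≈ 1.314.
Here α = 1, so p = 2/n is exactly at the triangle threshold p ~ 1/n. Asymptotically E[X] → c³/6 = 2³/6 = 4/3 ≈ 1.333, a bounded constant. In this regime the triangle count is asymptotically Poisson(c³/6).

E[X] ≈ 1.314; in regime p = Θ(1/n^{1}) E[X] stays bounded (at the triangle threshold p ~ 1/n).


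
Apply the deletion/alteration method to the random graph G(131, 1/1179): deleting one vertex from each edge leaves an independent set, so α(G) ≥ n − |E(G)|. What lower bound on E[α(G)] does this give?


E[|E(G)|] = C(131, 2)·p = 8515 · (1/1179) = 65/9.
E[α(G)] ≥ n − E[|E(G)|] = 131 − 65/9 = 1114/9.
Numerically: ≈ 123.778.
(This is only a lower bound; the true E[α(G)] may be larger.)

E[α(G)] ≥ 1114/9 ≈ 123.778.


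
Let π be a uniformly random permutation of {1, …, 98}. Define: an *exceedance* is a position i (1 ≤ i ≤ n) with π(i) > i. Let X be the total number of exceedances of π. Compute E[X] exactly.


Write X = Σ_{i=1}^{98} X_i, where X_i = 1_{π(i) > i}.
For each fixed i, π(i) is uniform over {1, …, 98} (marginal of a uniform permutation), so P[π(i) > i] = (n − i)/n. Summing: Σ_{i=1}^{98} (n − i)/n = (0 + 1 + … + 97)/98 = 98(98 − 1)/(2·98) = (98 − 1)/2.
Hence E[X] = Σ_{i=1}^{98} (98 − i)/98 = 97/2 ≈ 48.500000.

E[X] = 97/2 = 48.500000.


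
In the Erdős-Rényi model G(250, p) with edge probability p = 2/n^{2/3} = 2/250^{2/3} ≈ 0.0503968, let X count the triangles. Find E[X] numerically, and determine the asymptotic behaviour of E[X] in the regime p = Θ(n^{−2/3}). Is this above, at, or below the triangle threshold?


Number of potential triangles: C(250, 3) = 2573000.
Each occurs with probability p³ ≈ (0.0503968)³ ≈ 1.28000000e-04.
By linearity: E[X] = C(250, 3)·p³ ≈ 2573000 · 1.28000000e-04 ≈ 329.344000.
Since α = 2/3 < 1, p = c/n^{2/3} ≫ 1/n is above the triangle threshold p ~ 1/n. Asymptotically E[X] ~ (c³/6)·n^{3(1−α)} = (2³/6)·n^{1} → ∞; triangles are abundant w.h.p.

E[X] ≈ 329.344000; in regime p = Θ(1/n^{2/3}) E[X] diverges (above the triangle threshold p ~ 1/n).


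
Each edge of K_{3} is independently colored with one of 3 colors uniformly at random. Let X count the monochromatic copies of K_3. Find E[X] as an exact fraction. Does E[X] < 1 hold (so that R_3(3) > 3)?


E[X] = C(3, 3) · 3^{1 − 3} = 1 · 3^{−2} = 1/9.
As a reduced fraction: E[X] = 1/9 ≈ 0.111111.
Is E[X] < 1? YES.
Since E[X] < 1, there exists a 3-coloring of K_{3} with no monochromatic K_3; hence R_3(3) > 3.

E[X] = 1/9 ≈ 0.111111; E[X] < 1, so R_3(3) > 3.


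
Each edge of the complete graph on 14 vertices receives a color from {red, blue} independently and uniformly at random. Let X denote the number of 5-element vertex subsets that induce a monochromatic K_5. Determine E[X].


Let X = Σ_S X_S over the C(14, 5) = 2002 subsets S of size 5, where X_S = 1 if the K_5 on S is monochromatic.
For a fixed S, the K_5 on S has C(5, 2) = 10 edges. P[all 10 edges red] = (1/2)^10, and likewise for blue, so P[monochromatic] = 2·(1/2)^10 = 2^{1 − 10} = 1/512.
Summing: E[X] = C(14, 5) · 2^{1 − 10} = 2002 · 1/512 = 1001/256.
Numerically: E[X] ≈ 3.91016.

E[X] = C(14,5)·2^(1−C(5,2)) = 1001/256 ≈ 3.91016.


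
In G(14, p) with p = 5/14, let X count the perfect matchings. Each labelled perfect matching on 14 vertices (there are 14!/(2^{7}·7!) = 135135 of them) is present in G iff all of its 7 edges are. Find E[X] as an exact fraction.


K_14 has 14!/(2^{7}·7!) = 135135 labelled perfect matchings.
For each such perfect matching H, let X_H = 1 if all 7 edges of H are present in G. Then P[X_H = 1] = p^{7} = (5/14)^{7} = 78125/105413504.
By linearity: E[X] = Σ_H E[X_H] = 135135 · p^{7} = 135135 · 78125/105413504 = 1508203125/15059072.
Numerically: E[X] ≈ 100.2.

E[X] = 135135 · (5/14)^{7} = 1508203125/15059072 ≈ 100.2.


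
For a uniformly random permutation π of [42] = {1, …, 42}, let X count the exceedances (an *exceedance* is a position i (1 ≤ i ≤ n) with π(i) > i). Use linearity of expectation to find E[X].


Write X = Σ_{i=1}^{42} X_i, where X_i = 1_{π(i) > i}.
For each fixed i, π(i) is uniform over {1, …, 42} (marginal of a uniform permutation), so P[π(i) > i] = (n − i)/n. Summing: Σ_{i=1}^{42} (n − i)/n = (0 + 1 + … + 41)/42 = 42(42 − 1)/(2·42) = (42 − 1)/2.
Hence E[X] = Σ_{i=1}^{42} (42 − i)/42 = 41/2 ≈ 20.500000.

E[X] = 41/2 = 20.500000.


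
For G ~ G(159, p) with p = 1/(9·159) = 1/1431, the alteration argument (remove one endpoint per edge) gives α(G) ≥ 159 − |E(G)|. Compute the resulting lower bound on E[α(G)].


E[|E(G)|] = C(159, 2)·p = 12561 · (1/1431) = 79/9.
E[α(G)] ≥ n − E[|E(G)|] = 159 − 79/9 = 1352/9.
Numerically: ≈ 150.22222.
(This is only a lower bound; the true E[α(G)] may be larger.)

E[α(G)] ≥ 1352/9 ≈ 150.22222.


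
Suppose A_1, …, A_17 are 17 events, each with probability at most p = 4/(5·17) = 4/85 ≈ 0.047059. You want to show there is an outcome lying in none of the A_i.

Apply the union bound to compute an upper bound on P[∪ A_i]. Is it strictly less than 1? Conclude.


Union bound: P[∪_{i=1}^{17} A_i] ≤ Σ_i P[A_i] ≤ 17·p = 17·(4/85) = 4/5.
Numerically: 4/5 ≈ 0.800000.
Is 4/5 < 1? YES.
Since P[∪ A_i] ≤ 4/5 < 1, the complement has P[∩ A_i^c] ≥ 1 − 4/5 = 1/5 > 0, so some outcome avoids every A_i.

17·p = 4/5 ≈ 0.800000; existence CERTIFIED by the union bound.


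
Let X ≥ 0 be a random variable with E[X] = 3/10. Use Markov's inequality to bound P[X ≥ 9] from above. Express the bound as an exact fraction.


μ = E[X] = 3/10, a = 9.
Markov: P[X ≥ 9] ≤ μ/a = (3/10)/9 = 1/30.
Numerically: ≈ 0.033.
(Since a = 9 > μ = 0.300, the bound 1/30 is < 1 and informative.)

P[X ≥ 9] ≤ 1/30 ≈ 0.033.


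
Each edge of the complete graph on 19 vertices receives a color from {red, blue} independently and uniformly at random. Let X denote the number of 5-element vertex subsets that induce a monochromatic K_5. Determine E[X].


Let X = Σ_S X_S over the C(19, 5) = 11628 subsets S of size 5, where X_S = 1 if the K_5 on S is monochromatic.
For a fixed S, the K_5 on S has C(5, 2) = 10 edges. P[all 10 edges red] = (1/2)^10, and likewise for blue, so P[monochromatic] = 2·(1/2)^10 = 2^{1 − 10} = 1/512.
By linearity: E[X] = C(19, 5) · 2^{1 − 10} = 11628 · 1/512 = 2907/128.
Numerically: E[X] ≈ 22.71094.

E[X] = C(19,5)·2^(1−C(5,2)) = 2907/128 ≈ 22.71094.


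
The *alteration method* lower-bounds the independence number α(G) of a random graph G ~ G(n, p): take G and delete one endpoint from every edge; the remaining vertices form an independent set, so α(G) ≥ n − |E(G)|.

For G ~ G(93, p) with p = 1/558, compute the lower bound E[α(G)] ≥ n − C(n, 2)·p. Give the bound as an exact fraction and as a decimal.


E[|E(G)|] = C(93, 2)·p = 4278 · (1/558) = 23/3.
E[α(G)] ≥ n − E[|E(G)|] = 93 − 23/3 = 256/3.
Numerically: ≈ 85.333.
(This is only a lower bound; the true E[α(G)] may be larger.)

E[α(G)] ≥ 256/3 ≈ 85.333.


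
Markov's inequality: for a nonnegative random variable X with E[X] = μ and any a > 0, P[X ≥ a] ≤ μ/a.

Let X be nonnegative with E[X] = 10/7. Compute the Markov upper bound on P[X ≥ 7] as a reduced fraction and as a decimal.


μ = E[X] = 10/7, a = 7.
Markov: P[X ≥ 7] ≤ μ/a = (10/7)/7 = 10/49.
Numerically: ≈ 0.204082.
(Since a = 7 > μ = 1.428571, the bound 10/49 is < 1 and informative.)

P[X ≥ 7] ≤ 10/49 ≈ 0.204082.


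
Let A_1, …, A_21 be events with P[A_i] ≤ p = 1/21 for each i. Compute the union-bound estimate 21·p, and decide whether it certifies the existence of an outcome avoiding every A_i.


Union bound: P[∪_{i=1}^{21} A_i] ≤ Σ_i P[A_i] ≤ 21·p = 21·(1/21) = 1.
Numerically: 1 ≈ 1.000000.
Is 1 < 1? NO.
Since the bound 1 is ≥ 1, the union bound is uninformative here; it does NOT by itself certify existence.

21·p = 1 ≈ 1.000000; existence NOT certified by the union bound.


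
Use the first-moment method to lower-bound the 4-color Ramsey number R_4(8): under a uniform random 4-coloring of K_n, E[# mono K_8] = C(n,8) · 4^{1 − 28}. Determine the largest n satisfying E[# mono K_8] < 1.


We need C(n, 8) · 4^{1 − 28} < 1, i.e. C(n, 8) < 4^{28 − 1} = 18014398509481984.
Check values of n near the boundary:
  n = 405: C(405, 8) = 16745853821188050; 16745853821188050 < 18014398509481984? YES
  n = 406: C(406, 8) = 17082453897995850; 17082453897995850 < 18014398509481984? YES
  n = 407: C(407, 8) = 17424959239309050; 17424959239309050 < 18014398509481984? YES
  n = 408: C(408, 8) = 17773458424095231; 17773458424095231 < 18014398509481984? YES
  n = 409: C(409, 8) = 18128041135797879; 18128041135797879 < 18014398509481984? NO
  n = 410: C(410, 8) = 18488798173326195; 18488798173326195 < 18014398509481984? NO
The largest n with C(n, 8) < 18014398509481984 is n = 408 (where E[X] = 17773458424095231/18014398509481984 ≈ 0.987). Hence R_4(8) > 408, i.e. R_4(8) ≥ 409.

Largest n = 408; hence R_4(8) > 408.


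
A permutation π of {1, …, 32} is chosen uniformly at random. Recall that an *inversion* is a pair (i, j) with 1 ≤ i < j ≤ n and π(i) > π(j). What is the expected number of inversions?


Write X = Σ X_I over the C(32, 2) = 496 pairs i < j, with X_I the indicator of one inversion.
There are 496 indicators.
For each fixed pair i < j, the values π(i) and π(j) are two distinct elements of {1, …, 32} in uniformly random order; by symmetry P[π(i) > π(j)] = 1/2.
By linearity: E[X] = 496 · (1/2) = C(32, 2) · (1/2) = 496/2 = 248 ≈ 248.00000.

E[X] = 248 = 248.00000.


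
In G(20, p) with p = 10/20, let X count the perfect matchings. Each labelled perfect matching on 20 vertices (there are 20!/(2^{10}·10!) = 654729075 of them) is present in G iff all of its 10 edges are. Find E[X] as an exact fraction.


K_20 has 20!/(2^{10}·10!) = 654729075 labelled perfect matchings.
For each such perfect matching H, let X_H = 1 if all 10 edges of H are present in G. Then P[X_H = 1] = p^{10} = (1/2)^{10} = 1/1024.
By linearity: E[X] = Σ_H E[X_H] = 654729075 · p^{10} = 654729075 · 1/1024 = 654729075/1024.
Numerically: E[X] ≈ 6.39e+05.

E[X] = 654729075 · (1/2)^{10} = 654729075/1024 ≈ 6.39e+05.


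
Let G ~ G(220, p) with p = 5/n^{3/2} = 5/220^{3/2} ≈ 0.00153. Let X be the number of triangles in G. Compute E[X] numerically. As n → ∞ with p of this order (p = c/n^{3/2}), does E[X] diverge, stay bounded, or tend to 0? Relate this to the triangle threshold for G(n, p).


Number of potential triangles: C(220, 3) = 1750540.
Each occurs with probability p³ ≈ (0.00153)³ ≈ 3.59756e-09.
By linearity: E[X] = C(220, 3)·p³ ≈ 1750540 · 3.59756e-09 ≈ 0.006.
Since α = 3/2 > 1, p = c/n^{3/2} = o(1/n) is below the triangle threshold p ~ 1/n. Asymptotically E[X] ~ (c³/6)·n^{3(1−α)} = (5³/6)·n^{-1.5} → 0, so by Markov's inequality G has no triangles w.h.p.

E[X] ≈ 0.006; in regime p = Θ(1/n^{3/2}) E[X] tends to 0 (below the triangle threshold p ~ 1/n).


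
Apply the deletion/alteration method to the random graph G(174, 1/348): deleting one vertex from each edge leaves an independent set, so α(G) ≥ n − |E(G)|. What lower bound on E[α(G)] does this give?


E[|E(G)|] = C(174, 2)·p = 15051 · (1/348) = 173/4.
E[α(G)] ≥ n − E[|E(G)|] = 174 − 173/4 = 523/4.
Numerically: ≈ 130.750000.
(This is only a lower bound; the true E[α(G)] may be larger.)

E[α(G)] ≥ 523/4 ≈ 130.750000.


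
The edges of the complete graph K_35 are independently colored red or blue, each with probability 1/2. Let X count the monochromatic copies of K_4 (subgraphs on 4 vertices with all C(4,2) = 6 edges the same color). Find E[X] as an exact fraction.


Let X = Σ_S X_S over the C(35, 4) = 52360 subsets S of size 4, where X_S = 1 if the K_4 on S is monochromatic.
For a fixed S, the K_4 on S has C(4, 2) = 6 edges. P[all 6 edges red] = (1/2)^6, and likewise for blue, so P[monochromatic] = 2·(1/2)^6 = 2^{1 − 6} = 1/32.
By linearity of expectation: E[X] = C(35, 4) · 2^{1 − 6} = 52360 · 1/32 = 6545/4.
Numerically: E[X] ≈ 1636.25000.

E[X] = C(35,4)·2^(1−C(4,2)) = 6545/4 ≈ 1636.25000.


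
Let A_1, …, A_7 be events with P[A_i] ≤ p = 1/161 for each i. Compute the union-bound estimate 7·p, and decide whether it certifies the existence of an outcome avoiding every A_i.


Union bound: P[∪_{i=1}^{7} A_i] ≤ Σ_i P[A_i] ≤ 7·p = 7·(1/161) = 1/23.
Numerically: 1/23 ≈ 0.0434783.
Is 1/23 < 1? YES.
Since P[∪ A_i] ≤ 1/23 < 1, the complement has P[∩ A_i^c] ≥ 1 − 1/23 = 22/23 > 0, so some outcome avoids every A_i.

7·p = 1/23 ≈ 0.0434783; existence CERTIFIED by the union bound.


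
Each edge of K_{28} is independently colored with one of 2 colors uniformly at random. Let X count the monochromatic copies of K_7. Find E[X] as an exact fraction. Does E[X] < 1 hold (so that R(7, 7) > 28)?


E[X] = C(28, 7) · 2^{1 − 21} = 1184040 · 2^{−20} = 1184040/1048576.
As a reduced fraction: E[X] = 148005/131072 ≈ 1.129189.
Is E[X] < 1? NO.
Since E[X] ≥ 1, the first-moment bound is inconclusive at n = 28; it does NOT by itself certify R(7, 7) > 28.

E[X] = 148005/131072 ≈ 1.129189; E[X] ≥ 1; first-moment method inconclusive here.


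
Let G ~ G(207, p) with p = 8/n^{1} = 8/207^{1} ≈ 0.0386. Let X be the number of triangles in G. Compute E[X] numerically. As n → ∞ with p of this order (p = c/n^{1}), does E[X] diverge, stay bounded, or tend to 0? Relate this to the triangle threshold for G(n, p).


Number of potential triangles: C(207, 3) = 1456935.
Each occurs with probability p³ ≈ (0.0386)³ ≈ 5.77243e-05.
By linearity: E[X] = C(207, 3)·p³ ≈ 1456935 · 5.77243e-05 ≈ 84.101.
Here α = 1, so p = 8/n is exactly at the triangle threshold p ~ 1/n. Asymptotically E[X] → c³/6 = 8³/6 = 256/3 ≈ 85.333, a bounded constant. In this regime the triangle count is asymptotically Poisson(c³/6).

E[X] ≈ 84.101; in regime p = Θ(1/n^{1}) E[X] stays bounded (at the triangle threshold p ~ 1/n).


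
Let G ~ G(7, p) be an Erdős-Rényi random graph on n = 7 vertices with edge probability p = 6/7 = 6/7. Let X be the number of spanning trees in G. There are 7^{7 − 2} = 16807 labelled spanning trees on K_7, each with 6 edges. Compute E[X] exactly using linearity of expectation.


K_7 has 7^{7 − 2} = 16807 labelled spanning trees.
For each such spanning tree H, let X_H = 1 if all 6 edges of H are present in G. Then P[X_H = 1] = p^{6} = (6/7)^{6} = 46656/117649.
Summing the indicators: E[X] = Σ_H E[X_H] = 16807 · p^{6} = 16807 · 46656/117649 = 46656/7.
Numerically: E[X] ≈ 6665.14.

E[X] = 16807 · (6/7)^{6} = 46656/7 ≈ 6665.14.


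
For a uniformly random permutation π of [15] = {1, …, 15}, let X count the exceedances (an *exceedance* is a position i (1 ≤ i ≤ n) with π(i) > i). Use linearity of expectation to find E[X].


Write X = Σ_{i=1}^{15} X_i, where X_i = 1_{π(i) > i}.
For each fixed i, π(i) is uniform over {1, …, 15} (marginal of a uniform permutation), so P[π(i) > i] = (n − i)/n. Summing: Σ_{i=1}^{15} (n − i)/n = (0 + 1 + … + 14)/15 = 15(15 − 1)/(2·15) = (15 − 1)/2.
Hence E[X] = Σ_{i=1}^{15} (15 − i)/15 = 7 ≈ 7.000.

E[X] = 7 = 7.000.


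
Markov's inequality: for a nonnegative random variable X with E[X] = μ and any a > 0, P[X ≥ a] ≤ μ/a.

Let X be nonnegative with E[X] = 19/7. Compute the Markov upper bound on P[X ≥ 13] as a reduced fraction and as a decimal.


μ = E[X] = 19/7, a = 13.
Markov: P[X ≥ 13] ≤ μ/a = (19/7)/13 = 19/91.
Numerically: ≈ 0.208791.
(Since a = 13 > μ = 2.714286, the bound 19/91 is < 1 and informative.)

P[X ≥ 13] ≤ 19/91 ≈ 0.208791.


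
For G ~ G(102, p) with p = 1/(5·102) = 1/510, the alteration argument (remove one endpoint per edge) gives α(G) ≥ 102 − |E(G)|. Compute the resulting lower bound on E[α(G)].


E[|E(G)|] = C(102, 2)·p = 5151 · (1/510) = 101/10.
E[α(G)] ≥ n − E[|E(G)|] = 102 − 101/10 = 919/10.
Numerically: ≈ 91.900.
(This is only a lower bound; the true E[α(G)] may be larger.)

E[α(G)] ≥ 919/10 ≈ 91.900.


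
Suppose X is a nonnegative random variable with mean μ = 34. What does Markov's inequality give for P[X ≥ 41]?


μ = E[X] = 34, a = 41.
Markov: P[X ≥ 41] ≤ μ/a = (34)/41 = 34/41.
Numerically: ≈ 0.829268.
(Since a = 41 > μ = 34.000000, the bound 34/41 is < 1 and informative.)

P[X ≥ 41] ≤ 34/41 ≈ 0.829268.


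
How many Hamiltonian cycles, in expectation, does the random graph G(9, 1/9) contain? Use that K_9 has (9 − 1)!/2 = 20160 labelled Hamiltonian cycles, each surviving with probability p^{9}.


K_9 has (9 − 1)!/2 = 20160 labelled Hamiltonian cycles.
For each such Hamiltonian cycle H, let X_H = 1 if all 9 edges of H are present in G. Then P[X_H = 1] = p^{9} = (1/9)^{9} = 1/387420489.
By linearity: E[X] = Σ_H E[X_H] = 20160 · p^{9} = 20160 · 1/387420489 = 2240/43046721.
Numerically: E[X] ≈ 5.2036e-05.

E[X] = 20160 · (1/9)^{9} = 2240/43046721 ≈ 5.2036e-05.


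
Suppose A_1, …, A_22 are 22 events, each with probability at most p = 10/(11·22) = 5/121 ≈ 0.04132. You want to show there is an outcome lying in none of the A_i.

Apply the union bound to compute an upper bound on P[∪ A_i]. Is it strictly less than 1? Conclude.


Union bound: P[∪_{i=1}^{22} A_i] ≤ Σ_i P[A_i] ≤ 22·p = 22·(5/121) = 10/11.
Numerically: 10/11 ≈ 0.90909.
Is 10/11 < 1? YES.
Since P[∪ A_i] ≤ 10/11 < 1, the complement has P[∩ A_i^c] ≥ 1 − 10/11 = 1/11 > 0, so some outcome avoids every A_i.

22·p = 10/11 ≈ 0.90909; existence CERTIFIED by the union bound.


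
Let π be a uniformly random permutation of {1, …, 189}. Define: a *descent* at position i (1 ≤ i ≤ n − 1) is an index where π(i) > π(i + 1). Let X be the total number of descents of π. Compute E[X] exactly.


Write X = Σ X_I over i = 1, …, 188, with X_I the indicator of one descent.
There are 188 indicators.
For each fixed i, the pair (π(i), π(i+1)) is a uniformly random ordered pair of distinct values from {1, …, 189}; by symmetry P[π(i) > π(i+1)] = 1/2.
By linearity: E[X] = 188 · (1/2) = (189 − 1) · (1/2) = 94 ≈ 94.0000.

E[X] = 94 = 94.0000.


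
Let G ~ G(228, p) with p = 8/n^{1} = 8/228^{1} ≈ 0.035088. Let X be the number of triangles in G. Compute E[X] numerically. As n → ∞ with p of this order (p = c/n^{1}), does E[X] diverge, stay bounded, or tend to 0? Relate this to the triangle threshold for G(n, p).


Number of potential triangles: C(228, 3) = 1949476.
Each occurs with probability p³ ≈ (0.035088)³ ≈ 4.3198177e-05.
By linearity: E[X] = C(228, 3)·p³ ≈ 1949476 · 4.3198177e-05 ≈ 84.21381.
Here α = 1, so p = 8/n is exactly at the triangle threshold p ~ 1/n. Asymptotically E[X] → c³/6 = 8³/6 = 256/3 ≈ 85.33333, a bounded constant. In this regime the triangle count is asymptotically Poisson(c³/6).

E[X] ≈ 84.21381; in regime p = Θ(1/n^{1}) E[X] stays bounded (at the triangle threshold p ~ 1/n).


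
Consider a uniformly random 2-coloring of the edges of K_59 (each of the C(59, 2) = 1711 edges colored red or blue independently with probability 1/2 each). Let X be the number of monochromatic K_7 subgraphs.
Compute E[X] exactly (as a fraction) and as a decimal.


Let X = Σ_S X_S over the C(59, 7) = 341149446 subsets S of size 7, where X_S = 1 if the K_7 on S is monochromatic.
For a fixed S, the K_7 on S has C(7, 2) = 21 edges. P[all 21 edges red] = (1/2)^21, and likewise for blue, so P[monochromatic] = 2·(1/2)^21 = 2^{1 − 21} = 1/1048576.
By linearity: E[X] = C(59, 7) · 2^{1 − 21} = 341149446 · 1/1048576 = 170574723/524288.
Numerically: E[X] ≈ 325.34546.

E[X] = C(59,7)·2^(1−C(7,2)) = 170574723/524288 ≈ 325.34546.


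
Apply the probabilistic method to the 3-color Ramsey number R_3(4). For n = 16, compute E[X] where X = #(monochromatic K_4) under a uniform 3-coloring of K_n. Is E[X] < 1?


E[X] = C(16, 4) · 3^{1 − 6} = 1820 · 3^{−5} = 1820/243.
As a reduced fraction: E[X] = 1820/243 ≈ 7.4897.
Is E[X] < 1? NO.
Since E[X] ≥ 1, the first-moment bound is inconclusive at n = 16; it does NOT by itself certify R_3(4) > 16.

E[X] = 1820/243 ≈ 7.4897; E[X] ≥ 1; first-moment method inconclusive here.


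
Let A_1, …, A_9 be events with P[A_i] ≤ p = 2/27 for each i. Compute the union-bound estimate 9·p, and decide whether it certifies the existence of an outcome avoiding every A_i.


Union bound: P[∪_{i=1}^{9} A_i] ≤ Σ_i P[A_i] ≤ 9·p = 9·(2/27) = 2/3.
Numerically: 2/3 ≈ 0.66667.
Is 2/3 < 1? YES.
Since P[∪ A_i] ≤ 2/3 < 1, the complement has P[∩ A_i^c] ≥ 1 − 2/3 = 1/3 > 0, so some outcome avoids every A_i.

9·p = 2/3 ≈ 0.66667; existence CERTIFIED by the union bound.


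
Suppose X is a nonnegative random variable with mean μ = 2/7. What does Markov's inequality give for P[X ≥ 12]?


μ = E[X] = 2/7, a = 12.
Markov: P[X ≥ 12] ≤ μ/a = (2/7)/12 = 1/42.
Numerically: ≈ 0.0238.
(Since a = 12 > μ = 0.2857, the bound 1/42 is < 1 and informative.)

P[X ≥ 12] ≤ 1/42 ≈ 0.0238.


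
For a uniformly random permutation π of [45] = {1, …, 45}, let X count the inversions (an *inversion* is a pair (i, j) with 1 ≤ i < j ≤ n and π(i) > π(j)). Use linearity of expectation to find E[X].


Write X = Σ X_I over the C(45, 2) = 990 pairs i < j, with X_I the indicator of one inversion.
There are 990 indicators.
For each fixed pair i < j, the values π(i) and π(j) are two distinct elements of {1, …, 45} in uniformly random order; by symmetry P[π(i) > π(j)] = 1/2.
By linearity: E[X] = 990 · (1/2) = C(45, 2) · (1/2) = 990/2 = 495 ≈ 495.00000.

E[X] = 495 = 495.00000.


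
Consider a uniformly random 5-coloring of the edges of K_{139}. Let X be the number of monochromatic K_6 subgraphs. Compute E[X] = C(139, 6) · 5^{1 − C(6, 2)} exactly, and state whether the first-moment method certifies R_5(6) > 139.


E[X] = C(139, 6) · 5^{1 − 15} = 8979650478 · 5^{−14} = 8979650478/6103515625.
As a reduced fraction: E[X] = 8979650478/6103515625 ≈ 1.471226.
Is E[X] < 1? NO.
Since E[X] ≥ 1, the first-moment bound is inconclusive at n = 139; it does NOT by itself certify R_5(6) > 139.

E[X] = 8979650478/6103515625 ≈ 1.471226; E[X] ≥ 1; first-moment method inconclusive here.


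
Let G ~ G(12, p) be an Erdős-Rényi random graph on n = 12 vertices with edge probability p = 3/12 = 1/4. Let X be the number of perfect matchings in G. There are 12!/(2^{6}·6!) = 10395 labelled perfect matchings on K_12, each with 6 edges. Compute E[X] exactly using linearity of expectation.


K_12 has 12!/(2^{6}·6!) = 10395 labelled perfect matchings.
For each such perfect matching H, let X_H = 1 if all 6 edges of H are present in G. Then P[X_H = 1] = p^{6} = (1/4)^{6} = 1/4096.
By linearity: E[X] = Σ_H E[X_H] = 10395 · p^{6} = 10395 · 1/4096 = 10395/4096.
Numerically: E[X] ≈ 2.53784.

E[X] = 10395 · (1/4)^{6} = 10395/4096 ≈ 2.53784.


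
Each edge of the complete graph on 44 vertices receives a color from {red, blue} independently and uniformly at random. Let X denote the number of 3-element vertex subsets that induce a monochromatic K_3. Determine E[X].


Let X = Σ_S X_S over the C(44, 3) = 13244 subsets S of size 3, where X_S = 1 if the K_3 on S is monochromatic.
For a fixed S, the K_3 on S has C(3, 2) = 3 edges. P[all 3 edges red] = (1/2)^3, and likewise for blue, so P[monochromatic] = 2·(1/2)^3 = 2^{1 − 3} = 1/4.
Summing: E[X] = C(44, 3) · 2^{1 − 3} = 13244 · 1/4 = 3311.
Numerically: E[X] ≈ 3311.000.

E[X] = C(44,3)·2^(1−C(3,2)) = 3311 ≈ 3311.000.
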